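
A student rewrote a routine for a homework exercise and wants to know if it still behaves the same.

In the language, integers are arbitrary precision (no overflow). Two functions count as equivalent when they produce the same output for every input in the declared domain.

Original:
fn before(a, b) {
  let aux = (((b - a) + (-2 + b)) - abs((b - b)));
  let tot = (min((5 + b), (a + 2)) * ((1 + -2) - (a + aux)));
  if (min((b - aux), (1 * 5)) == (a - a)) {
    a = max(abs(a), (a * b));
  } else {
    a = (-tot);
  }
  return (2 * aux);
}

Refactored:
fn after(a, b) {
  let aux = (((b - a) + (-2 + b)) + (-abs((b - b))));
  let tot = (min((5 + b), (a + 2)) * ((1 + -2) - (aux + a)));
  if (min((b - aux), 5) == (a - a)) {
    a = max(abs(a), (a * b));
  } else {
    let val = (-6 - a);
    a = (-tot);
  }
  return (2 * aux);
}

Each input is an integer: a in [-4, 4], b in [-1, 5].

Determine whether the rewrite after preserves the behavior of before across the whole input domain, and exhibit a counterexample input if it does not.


Behavior is preserved: although local variable names differ; and arithmetic usage differs; and statement counts differ; and constant usage differs, the outputs never diverge.
Spot check at a=-2, b=0 — before: aux=0, then tot=0, then (min((b - aux), (1 * 5)) == (a - a)) is true, then a=2, then returns 0. after: aux=0, then tot=0, then (min((b - aux), 5) == (a - a)) is true, then a=2, then returns 0. Both give 0.
Across all 63 domain points the two functions coincide.
verdict: equivalent


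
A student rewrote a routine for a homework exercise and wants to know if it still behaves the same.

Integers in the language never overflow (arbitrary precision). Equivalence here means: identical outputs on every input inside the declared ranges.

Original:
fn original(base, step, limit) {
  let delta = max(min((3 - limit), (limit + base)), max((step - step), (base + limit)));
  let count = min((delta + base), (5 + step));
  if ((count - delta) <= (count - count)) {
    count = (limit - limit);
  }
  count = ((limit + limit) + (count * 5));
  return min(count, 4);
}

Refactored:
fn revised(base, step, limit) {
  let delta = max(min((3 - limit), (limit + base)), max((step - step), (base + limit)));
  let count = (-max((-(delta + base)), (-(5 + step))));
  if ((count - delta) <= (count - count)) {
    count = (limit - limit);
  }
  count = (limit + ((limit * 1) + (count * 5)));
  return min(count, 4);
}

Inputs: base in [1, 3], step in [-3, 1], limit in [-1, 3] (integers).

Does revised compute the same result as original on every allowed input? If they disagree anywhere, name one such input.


The two versions differ — the changes include min/max/abs usage differs; arithmetic usage differs; constant usage differs.
Tracing base=3, step=0, limit=2: original: delta = 5; count = 5; ((count - delta) <= (count - count)) -> true; count = 0; count = 4; return 4 | revised: delta = 5; count = 5; ((count - delta) <= (count - count)) -> true; count = 0; count = 4; return 4 — matching result 4.
Across all 75 domain points the two functions coincide.
verdict: equivalent


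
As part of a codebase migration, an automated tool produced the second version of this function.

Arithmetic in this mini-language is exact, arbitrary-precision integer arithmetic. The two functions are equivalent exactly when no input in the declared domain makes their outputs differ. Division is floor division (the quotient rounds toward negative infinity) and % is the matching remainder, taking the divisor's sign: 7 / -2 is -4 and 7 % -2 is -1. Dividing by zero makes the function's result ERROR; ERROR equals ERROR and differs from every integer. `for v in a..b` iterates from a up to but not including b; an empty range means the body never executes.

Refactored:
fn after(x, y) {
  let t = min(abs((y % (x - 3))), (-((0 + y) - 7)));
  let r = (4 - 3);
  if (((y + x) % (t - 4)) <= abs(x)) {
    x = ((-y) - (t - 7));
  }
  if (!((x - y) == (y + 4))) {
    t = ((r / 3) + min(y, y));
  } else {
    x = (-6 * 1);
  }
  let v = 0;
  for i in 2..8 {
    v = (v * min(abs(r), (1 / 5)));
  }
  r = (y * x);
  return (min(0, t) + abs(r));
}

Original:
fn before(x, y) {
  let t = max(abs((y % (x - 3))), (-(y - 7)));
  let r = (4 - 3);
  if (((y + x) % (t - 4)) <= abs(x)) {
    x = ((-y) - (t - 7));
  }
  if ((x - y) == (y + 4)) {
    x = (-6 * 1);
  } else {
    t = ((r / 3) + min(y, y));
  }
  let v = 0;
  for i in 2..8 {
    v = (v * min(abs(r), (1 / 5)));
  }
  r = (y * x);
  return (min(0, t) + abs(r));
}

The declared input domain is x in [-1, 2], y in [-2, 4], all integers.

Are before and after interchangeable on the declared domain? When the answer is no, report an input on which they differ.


At x=-1, y=-2: before gives 0, after gives 12.
verdict: not equivalent; witness: x=-1, y=-2


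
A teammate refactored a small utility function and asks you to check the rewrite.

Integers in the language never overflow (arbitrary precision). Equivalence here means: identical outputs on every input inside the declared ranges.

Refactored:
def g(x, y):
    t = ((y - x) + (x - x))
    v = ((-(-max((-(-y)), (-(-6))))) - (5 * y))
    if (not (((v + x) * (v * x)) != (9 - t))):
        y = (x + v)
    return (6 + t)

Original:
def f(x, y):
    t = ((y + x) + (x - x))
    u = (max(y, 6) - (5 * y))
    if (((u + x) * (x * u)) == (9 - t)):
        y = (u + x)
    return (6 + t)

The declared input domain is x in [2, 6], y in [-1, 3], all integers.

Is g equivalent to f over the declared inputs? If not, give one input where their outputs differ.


Not equivalent: x=2, y=-1 separates them (7 vs 3).
f: t becomes 1; next u becomes 11; next (((u + x) * (x * u)) == (9 - t)) evaluates to false; next final value 7
g: t becomes -3; next v becomes 11; next (not (((v + x) * (v * x)) != (9 - t))) evaluates to false; next final value 3
verdict: not equivalent; witness: x=2, y=-1


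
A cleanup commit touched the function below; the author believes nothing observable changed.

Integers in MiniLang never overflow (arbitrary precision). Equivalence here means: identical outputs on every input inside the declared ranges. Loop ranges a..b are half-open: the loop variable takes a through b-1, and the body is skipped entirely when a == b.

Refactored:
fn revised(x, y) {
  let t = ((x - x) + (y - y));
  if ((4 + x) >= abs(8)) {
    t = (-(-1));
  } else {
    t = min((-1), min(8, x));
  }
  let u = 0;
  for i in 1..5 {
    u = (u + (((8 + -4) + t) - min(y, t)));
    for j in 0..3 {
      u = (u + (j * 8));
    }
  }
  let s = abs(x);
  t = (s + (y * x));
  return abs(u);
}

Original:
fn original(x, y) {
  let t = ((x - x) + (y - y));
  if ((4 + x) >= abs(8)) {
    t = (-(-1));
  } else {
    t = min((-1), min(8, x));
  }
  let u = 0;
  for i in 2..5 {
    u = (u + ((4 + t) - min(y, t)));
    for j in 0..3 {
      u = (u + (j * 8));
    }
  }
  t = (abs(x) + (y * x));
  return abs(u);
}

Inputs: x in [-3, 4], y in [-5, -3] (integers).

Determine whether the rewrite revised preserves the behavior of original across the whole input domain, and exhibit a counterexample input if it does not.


On input x=-3, y=-5, original returns 90 while revised returns 120.
verdict: not equivalent; witness: x=-3, y=-5


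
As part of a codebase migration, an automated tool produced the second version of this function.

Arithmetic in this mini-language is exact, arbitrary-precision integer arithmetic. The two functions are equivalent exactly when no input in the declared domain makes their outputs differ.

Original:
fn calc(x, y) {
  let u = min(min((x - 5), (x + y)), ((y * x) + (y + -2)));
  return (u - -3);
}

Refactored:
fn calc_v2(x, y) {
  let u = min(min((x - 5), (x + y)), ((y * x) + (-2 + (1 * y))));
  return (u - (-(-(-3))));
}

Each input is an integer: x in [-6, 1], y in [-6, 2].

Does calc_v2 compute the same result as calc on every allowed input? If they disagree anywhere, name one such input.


Equivalent — the differences include arithmetic usage differs, plus constant usage differs, yet no declared input distinguishes the two.
Spot check at x=-1, y=-5 — calc: u := -6 | result -3. calc_v2: u := -6 | result -3. Both give -3.
Across all 72 domain points the two functions coincide.
verdict: equivalent


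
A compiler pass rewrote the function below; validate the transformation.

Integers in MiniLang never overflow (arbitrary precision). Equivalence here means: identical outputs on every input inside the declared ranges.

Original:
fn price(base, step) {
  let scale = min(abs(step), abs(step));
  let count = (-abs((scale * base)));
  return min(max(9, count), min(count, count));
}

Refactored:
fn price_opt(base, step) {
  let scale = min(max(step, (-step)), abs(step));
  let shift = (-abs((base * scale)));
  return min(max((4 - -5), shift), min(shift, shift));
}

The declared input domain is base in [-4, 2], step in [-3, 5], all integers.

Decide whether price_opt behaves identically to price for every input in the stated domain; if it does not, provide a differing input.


This is a faithful refactor — local variable names differ, constant usage differs, arithmetic usage differs, min/max/abs usage differs, but the computed results match everywhere.
Tracing base=-1, step=5: price: scale := 5 | count := -5 | result -5 | price_opt: scale := 5 | shift := -5 | result -5 — matching result -5.
An exhaustive pass over the 63 declared inputs shows identical outputs.
verdict: equivalent


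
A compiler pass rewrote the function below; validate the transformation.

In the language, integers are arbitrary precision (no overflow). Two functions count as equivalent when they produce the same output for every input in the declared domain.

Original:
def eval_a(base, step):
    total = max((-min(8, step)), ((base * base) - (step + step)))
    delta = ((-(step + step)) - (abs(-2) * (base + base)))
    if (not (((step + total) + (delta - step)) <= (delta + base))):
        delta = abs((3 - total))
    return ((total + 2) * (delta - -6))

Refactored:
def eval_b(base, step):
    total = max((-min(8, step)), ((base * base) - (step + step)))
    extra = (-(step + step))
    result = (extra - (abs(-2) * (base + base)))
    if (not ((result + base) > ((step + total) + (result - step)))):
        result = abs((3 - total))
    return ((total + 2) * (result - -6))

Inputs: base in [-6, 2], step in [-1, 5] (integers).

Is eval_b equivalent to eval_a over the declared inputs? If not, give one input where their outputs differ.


There is a counterexample at base=-1, step=1: 8 on one side, 10 on the other.
eval_a: total=-1, then delta=2, then (not (((step + total) + (delta - step)) <= (delta + base))) is false, then returns 8
eval_b: total=-1, then extra=-2, then result=2, then (not ((result + base) > ((step + total) + (result - step)))) is true, then result=4, then returns 10
verdict: not equivalent; witness: base=-1, step=1


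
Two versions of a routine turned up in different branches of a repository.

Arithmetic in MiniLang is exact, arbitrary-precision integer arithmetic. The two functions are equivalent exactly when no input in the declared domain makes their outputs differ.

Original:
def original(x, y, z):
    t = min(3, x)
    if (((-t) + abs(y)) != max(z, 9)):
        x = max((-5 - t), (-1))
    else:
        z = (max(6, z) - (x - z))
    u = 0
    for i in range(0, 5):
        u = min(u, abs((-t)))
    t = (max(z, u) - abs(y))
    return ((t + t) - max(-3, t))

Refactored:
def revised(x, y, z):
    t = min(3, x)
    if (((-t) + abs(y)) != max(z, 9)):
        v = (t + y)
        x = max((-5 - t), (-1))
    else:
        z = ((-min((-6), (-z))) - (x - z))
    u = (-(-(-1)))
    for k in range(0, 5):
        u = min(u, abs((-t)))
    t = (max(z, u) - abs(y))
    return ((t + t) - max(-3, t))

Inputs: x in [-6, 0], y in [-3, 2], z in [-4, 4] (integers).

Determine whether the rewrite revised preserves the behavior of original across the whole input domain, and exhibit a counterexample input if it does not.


The rewrite breaks on x=-6, y=-2, z=-4, where the results are -2 and -3.
original: t = -6; (((-t) + abs(y)) != max(z, 9)) -> true; x = 1; u = 0; [i=0]; u = 0; [i=1]; u = 0; [i=2]; u = 0; [i=3]; u = 0; [i=4]; u = 0; t = -2; return -2
revised: t = -6; (((-t) + abs(y)) != max(z, 9)) -> true; v = -8; x = 1; u = -1; [k=0]; u = -1; [k=1]; u = -1; [k=2]; u = -1; [k=3]; u = -1; [k=4]; u = -1; t = -3; return -3
verdict: not equivalent; witness: x=-6, y=-2, z=-4


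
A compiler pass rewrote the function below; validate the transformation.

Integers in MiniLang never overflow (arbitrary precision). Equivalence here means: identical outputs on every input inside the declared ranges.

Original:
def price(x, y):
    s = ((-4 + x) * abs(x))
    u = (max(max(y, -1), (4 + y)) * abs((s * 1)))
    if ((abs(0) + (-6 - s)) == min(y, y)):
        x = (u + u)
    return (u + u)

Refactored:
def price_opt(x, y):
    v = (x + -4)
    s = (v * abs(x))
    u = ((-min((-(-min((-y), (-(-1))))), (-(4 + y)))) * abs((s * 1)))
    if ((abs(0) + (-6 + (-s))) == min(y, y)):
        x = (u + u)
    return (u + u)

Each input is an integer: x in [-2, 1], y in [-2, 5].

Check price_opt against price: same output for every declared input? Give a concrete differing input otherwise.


The two versions differ — the changes include min/max/abs usage differs, local variable names differ, statement counts differ, arithmetic usage differs.
One worked example (x=0, y=3) — price: s := 0 | u := 0 | ((abs(0) + (-6 - s)) == min(y, y)): false | result 0; price_opt: v := -4 | s := 0 | u := 0 | ((abs(0) + (-6 + (-s))) == min(y, y)): false | result 0; agreement on 0.
Checked all 32 inputs in the declared domain: the outputs agree on every one.
verdict: equivalent


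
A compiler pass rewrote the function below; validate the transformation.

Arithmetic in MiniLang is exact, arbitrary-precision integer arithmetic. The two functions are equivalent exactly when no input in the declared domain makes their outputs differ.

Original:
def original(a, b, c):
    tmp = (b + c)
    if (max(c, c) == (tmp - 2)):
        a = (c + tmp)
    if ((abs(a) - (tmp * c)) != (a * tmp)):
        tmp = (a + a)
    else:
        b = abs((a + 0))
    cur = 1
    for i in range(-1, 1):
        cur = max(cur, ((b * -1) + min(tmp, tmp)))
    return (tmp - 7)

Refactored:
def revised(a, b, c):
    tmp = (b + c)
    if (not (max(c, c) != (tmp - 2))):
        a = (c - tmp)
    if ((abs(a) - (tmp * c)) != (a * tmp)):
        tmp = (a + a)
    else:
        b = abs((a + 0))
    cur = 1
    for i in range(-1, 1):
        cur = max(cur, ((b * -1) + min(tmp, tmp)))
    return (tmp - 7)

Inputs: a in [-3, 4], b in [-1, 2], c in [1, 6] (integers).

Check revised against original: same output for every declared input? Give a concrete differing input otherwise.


Evaluate both at a=-3, b=2, c=1.
original: tmp := 3 | (max(c, c) == (tmp - 2)): true | a := 4 | ((abs(a) - (tmp * c)) != (a * tmp)): true | tmp := 8 | cur := 1 | iter i=-1: | cur := 6 | iter i=0: | cur := 6 | result 1
revised: tmp := 3 | (not (max(c, c) != (tmp - 2))): true | a := -2 | ((abs(a) - (tmp * c)) != (a * tmp)): true | tmp := -4 | cur := 1 | iter i=-1: | cur := 1 | iter i=0: | cur := 1 | result -11
1 vs -11 — the two versions disagree here.
verdict: not equivalent; witness: a=-3, b=2, c=1


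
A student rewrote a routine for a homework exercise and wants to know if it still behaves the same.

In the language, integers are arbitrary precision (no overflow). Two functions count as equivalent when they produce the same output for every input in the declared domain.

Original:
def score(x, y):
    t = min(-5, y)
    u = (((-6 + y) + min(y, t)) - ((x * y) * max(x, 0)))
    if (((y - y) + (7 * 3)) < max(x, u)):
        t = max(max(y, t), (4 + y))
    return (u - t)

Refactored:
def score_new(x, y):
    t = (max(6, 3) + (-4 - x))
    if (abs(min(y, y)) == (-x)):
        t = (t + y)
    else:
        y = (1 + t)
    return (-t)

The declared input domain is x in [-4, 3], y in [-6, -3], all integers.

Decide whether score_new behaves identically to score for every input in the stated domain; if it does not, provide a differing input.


Try x=-4, y=-6.
score: t becomes -6; next u becomes -18; next (((y - y) + (7 * 3)) < max(x, u)) evaluates to false; next final value -12
score_new: t becomes 6; next (abs(min(y, y)) == (-x)) evaluates to false; next y becomes 7; next final value -6
-12 and -6 differ, so these are not the same function on this domain.
verdict: not equivalent; witness: x=-4, y=-6


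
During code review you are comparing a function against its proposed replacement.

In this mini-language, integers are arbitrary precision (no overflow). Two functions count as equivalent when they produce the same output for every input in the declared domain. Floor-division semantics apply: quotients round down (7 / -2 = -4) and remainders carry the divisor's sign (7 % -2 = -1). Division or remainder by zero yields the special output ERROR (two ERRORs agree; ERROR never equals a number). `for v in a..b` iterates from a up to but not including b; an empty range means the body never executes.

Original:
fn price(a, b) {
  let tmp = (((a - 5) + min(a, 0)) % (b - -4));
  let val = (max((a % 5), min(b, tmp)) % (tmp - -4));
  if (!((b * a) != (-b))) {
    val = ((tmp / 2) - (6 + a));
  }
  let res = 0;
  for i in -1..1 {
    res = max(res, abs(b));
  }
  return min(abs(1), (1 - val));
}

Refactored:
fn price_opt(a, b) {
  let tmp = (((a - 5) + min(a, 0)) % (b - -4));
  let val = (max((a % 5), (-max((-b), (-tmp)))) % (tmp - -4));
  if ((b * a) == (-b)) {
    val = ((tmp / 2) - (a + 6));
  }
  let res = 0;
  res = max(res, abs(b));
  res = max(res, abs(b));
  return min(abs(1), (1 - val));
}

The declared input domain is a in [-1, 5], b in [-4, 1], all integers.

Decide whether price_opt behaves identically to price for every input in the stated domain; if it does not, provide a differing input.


The two versions differ — the changes include loop structure differs, and local variable names differ, and comparison usage differs, and boolean connective usage differs, and min/max/abs usage differs.
One worked example (a=2, b=-1) — price: tmp becomes 0; next val becomes 2; next (!((b * a) != (-b))) evaluates to false; next res becomes 0; next at i=-1:; next res becomes 1; next at i=0:; next res becomes 1; next final value -1; price_opt: tmp becomes 0; next val becomes 2; next ((b * a) == (-b)) evaluates to false; next res becomes 0; next res becomes 1; next res becomes 1; next final value -1; agreement on -1.
Every one of the 42 inputs gives matching results.
verdict: equivalent


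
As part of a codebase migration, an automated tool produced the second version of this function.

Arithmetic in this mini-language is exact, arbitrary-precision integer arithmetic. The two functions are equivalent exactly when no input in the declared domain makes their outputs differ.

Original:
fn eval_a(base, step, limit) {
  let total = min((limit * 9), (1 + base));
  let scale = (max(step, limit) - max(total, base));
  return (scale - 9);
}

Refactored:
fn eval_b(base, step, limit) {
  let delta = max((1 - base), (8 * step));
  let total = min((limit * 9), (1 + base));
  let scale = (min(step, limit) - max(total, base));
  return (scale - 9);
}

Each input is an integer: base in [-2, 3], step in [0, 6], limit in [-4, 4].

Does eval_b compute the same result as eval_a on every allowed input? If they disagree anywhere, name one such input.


Evaluate both at base=-2, step=0, limit=-4.
eval_a: total becomes -36; next scale becomes 2; next final value -7
eval_b: delta becomes 3; next total becomes -36; next scale becomes -2; next final value -11
-7 != -11, so the rewrite changes behavior.
verdict: not equivalent; witness: base=-2, step=0, limit=-4


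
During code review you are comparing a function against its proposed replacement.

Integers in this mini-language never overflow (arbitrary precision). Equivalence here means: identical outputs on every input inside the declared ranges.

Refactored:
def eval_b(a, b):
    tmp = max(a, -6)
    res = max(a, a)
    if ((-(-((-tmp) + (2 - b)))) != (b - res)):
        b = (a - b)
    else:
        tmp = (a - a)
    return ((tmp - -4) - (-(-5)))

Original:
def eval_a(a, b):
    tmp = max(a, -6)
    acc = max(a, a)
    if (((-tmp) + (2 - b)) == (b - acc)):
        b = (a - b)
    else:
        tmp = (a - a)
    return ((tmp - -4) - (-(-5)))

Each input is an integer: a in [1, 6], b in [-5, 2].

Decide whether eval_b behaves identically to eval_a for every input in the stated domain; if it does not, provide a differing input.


Not equivalent: a=1, b=-5 separates them (-1 vs 0).
eval_a: tmp = 1; acc = 1; (((-tmp) + (2 - b)) == (b - acc)) -> false; tmp = 0; return -1
eval_b: tmp = 1; res = 1; ((-(-((-tmp) + (2 - b)))) != (b - res)) -> true; b = 6; return 0
verdict: not equivalent; witness: a=1, b=-5


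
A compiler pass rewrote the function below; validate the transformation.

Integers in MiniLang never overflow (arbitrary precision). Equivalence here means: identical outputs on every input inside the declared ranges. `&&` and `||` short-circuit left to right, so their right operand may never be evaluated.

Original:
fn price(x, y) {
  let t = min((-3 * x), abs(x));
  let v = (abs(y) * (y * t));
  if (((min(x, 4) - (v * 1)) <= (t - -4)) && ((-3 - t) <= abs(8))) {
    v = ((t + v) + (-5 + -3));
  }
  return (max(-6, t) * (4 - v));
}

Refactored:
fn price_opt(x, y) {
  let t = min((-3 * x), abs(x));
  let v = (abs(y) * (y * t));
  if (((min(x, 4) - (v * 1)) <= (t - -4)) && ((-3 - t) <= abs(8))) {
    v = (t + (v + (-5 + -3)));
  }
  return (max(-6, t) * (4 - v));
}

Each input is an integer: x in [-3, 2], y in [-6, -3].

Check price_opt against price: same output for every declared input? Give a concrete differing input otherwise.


Behavior is preserved: although same computation, different form, the outputs never diverge.
Tracing x=2, y=-5: price: t := -6 | v := 150 | (((min(x, 4) - (v * 1)) <= (t - -4)) && ((-3 - t) <= abs(8))): true | v := 136 | result 792 | price_opt: t := -6 | v := 150 | (((min(x, 4) - (v * 1)) <= (t - -4)) && ((-3 - t) <= abs(8))): true | v := 136 | result 792 — matching result 792.
Every one of the 24 inputs gives matching results.
verdict: equivalent


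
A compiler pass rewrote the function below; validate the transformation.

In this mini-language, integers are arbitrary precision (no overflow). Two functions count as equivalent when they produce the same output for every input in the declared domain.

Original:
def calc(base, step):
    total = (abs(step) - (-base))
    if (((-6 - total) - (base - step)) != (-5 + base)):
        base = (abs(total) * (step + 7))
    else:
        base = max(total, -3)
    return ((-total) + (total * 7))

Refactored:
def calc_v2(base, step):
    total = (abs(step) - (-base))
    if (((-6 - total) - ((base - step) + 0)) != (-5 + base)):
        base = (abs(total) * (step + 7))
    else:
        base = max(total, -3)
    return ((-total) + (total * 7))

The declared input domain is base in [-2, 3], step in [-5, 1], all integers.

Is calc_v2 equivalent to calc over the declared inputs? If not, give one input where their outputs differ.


The two versions differ — the changes include constant usage differs; also arithmetic usage differs.
Spot check at base=2, step=-3 — calc: total = 5; (((-6 - total) - (base - step)) != (-5 + base)) -> true; base = 20; return 30. calc_v2: total = 5; (((-6 - total) - ((base - step) + 0)) != (-5 + base)) -> true; base = 20; return 30. Both give 30.
Checked all 42 inputs in the declared domain: the outputs agree on every one.
verdict: equivalent


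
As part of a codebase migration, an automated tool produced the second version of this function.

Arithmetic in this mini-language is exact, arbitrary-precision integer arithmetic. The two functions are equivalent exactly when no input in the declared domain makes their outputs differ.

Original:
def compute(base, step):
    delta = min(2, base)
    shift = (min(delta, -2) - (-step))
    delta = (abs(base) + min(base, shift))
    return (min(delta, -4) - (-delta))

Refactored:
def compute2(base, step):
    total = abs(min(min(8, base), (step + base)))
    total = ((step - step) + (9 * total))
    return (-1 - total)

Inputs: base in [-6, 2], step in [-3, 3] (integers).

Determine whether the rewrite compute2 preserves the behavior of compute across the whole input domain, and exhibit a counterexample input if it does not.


Try base=-6, step=-3.
compute: delta = -6; shift = -9; delta = -3; return -7
compute2: total = 9; total = 81; return -82
-7 and -82 differ, so these are not the same function on this domain.
verdict: not equivalent; witness: base=-6, step=-3


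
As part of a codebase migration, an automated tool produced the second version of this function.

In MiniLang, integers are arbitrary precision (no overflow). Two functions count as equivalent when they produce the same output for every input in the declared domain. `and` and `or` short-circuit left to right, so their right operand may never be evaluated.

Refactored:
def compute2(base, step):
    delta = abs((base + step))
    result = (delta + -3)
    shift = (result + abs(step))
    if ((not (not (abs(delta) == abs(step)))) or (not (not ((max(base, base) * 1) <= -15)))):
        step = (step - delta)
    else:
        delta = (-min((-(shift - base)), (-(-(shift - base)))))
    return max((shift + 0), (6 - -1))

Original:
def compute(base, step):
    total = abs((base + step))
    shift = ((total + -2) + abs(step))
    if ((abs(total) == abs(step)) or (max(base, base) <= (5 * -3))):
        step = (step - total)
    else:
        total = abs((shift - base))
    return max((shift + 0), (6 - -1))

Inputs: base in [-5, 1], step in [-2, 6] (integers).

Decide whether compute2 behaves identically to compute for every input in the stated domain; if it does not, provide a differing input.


On input base=-2, step=6, compute returns 8 while compute2 returns 7.
verdict: not equivalent; witness: base=-2, step=6


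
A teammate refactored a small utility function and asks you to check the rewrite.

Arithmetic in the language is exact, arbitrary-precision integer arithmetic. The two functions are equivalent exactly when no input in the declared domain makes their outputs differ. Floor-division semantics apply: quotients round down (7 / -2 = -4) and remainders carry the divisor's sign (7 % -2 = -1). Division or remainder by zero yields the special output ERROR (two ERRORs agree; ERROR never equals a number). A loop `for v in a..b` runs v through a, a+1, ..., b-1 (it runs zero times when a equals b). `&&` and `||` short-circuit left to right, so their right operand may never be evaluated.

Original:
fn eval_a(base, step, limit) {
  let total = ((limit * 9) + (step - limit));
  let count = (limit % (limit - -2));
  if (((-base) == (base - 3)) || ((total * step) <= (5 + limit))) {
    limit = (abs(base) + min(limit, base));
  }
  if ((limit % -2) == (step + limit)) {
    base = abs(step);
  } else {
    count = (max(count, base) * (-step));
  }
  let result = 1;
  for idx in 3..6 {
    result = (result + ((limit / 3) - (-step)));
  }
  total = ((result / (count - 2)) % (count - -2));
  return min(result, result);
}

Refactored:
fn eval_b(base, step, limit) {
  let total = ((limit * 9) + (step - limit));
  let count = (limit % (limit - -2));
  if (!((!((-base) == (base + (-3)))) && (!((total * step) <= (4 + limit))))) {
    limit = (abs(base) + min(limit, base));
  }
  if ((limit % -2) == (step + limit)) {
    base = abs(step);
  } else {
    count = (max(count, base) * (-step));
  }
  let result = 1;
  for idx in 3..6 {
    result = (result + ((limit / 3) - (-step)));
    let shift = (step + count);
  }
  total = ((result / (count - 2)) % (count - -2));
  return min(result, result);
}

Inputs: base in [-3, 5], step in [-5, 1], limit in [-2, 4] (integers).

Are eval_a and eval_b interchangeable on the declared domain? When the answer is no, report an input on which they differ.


The suspicious edit (`5` became `4`) never changes the result for any input inside the declared domain.
Tracing base=0, step=1, limit=-2: eval_a: total = -15; division by zero -> ERROR | eval_b: total = -15; division by zero -> ERROR — matching result ERROR.
Every one of the 441 inputs gives matching results.
verdict: equivalent


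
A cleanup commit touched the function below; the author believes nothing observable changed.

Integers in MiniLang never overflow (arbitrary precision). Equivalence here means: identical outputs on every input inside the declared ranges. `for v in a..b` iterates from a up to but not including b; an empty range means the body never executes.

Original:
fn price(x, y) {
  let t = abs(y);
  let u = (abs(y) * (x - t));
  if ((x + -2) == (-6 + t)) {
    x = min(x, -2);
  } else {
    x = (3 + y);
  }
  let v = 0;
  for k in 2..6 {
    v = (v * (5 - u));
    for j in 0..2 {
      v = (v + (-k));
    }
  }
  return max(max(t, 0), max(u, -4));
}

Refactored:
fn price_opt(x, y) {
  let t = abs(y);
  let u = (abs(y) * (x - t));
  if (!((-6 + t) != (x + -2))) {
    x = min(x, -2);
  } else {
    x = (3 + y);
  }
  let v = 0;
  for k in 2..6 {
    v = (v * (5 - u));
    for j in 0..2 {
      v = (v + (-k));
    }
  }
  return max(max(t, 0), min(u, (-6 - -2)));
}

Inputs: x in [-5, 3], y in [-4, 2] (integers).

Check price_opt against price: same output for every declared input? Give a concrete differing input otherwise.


x=3, y=-1 yields 2 from price but 1 from price_opt.
verdict: not equivalent; witness: x=3, y=-1


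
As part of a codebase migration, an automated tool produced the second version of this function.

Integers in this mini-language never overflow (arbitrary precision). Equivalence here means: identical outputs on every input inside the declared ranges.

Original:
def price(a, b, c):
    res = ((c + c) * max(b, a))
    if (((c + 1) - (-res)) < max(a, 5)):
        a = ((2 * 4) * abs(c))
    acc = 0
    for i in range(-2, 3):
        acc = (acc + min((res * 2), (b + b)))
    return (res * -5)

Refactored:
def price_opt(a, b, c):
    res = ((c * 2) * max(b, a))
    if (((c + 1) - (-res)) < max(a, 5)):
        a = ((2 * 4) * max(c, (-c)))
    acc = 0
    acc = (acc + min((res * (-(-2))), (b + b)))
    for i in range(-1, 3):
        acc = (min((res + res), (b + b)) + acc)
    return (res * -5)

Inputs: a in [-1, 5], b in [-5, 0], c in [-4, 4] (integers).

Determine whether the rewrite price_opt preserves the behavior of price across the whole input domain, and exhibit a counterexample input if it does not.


Side by side, the visible changes include: loop structure differs, min/max/abs usage differs, statement counts differ, constant usage differs, arithmetic usage differs.
Tracing a=4, b=-3, c=-1: price: res := -8 | (((c + 1) - (-res)) < max(a, 5)): true | a := 8 | acc := 0 | iter i=-2: | acc := -16 | iter i=-1: | acc := -32 | iter i=0: | acc := -48 | iter i=1: | acc := -64 | iter i=2: | acc := -80 | result 40 | price_opt: res := -8 | (((c + 1) - (-res)) < max(a, 5)): true | a := 8 | acc := 0 | acc := -16 | iter i=-1: | acc := -32 | iter i=0: | acc := -48 | iter i=1: | acc := -64 | iter i=2: | acc := -80 | result 40 — matching result 40.
Across all 378 domain points the two functions coincide.
verdict: equivalent


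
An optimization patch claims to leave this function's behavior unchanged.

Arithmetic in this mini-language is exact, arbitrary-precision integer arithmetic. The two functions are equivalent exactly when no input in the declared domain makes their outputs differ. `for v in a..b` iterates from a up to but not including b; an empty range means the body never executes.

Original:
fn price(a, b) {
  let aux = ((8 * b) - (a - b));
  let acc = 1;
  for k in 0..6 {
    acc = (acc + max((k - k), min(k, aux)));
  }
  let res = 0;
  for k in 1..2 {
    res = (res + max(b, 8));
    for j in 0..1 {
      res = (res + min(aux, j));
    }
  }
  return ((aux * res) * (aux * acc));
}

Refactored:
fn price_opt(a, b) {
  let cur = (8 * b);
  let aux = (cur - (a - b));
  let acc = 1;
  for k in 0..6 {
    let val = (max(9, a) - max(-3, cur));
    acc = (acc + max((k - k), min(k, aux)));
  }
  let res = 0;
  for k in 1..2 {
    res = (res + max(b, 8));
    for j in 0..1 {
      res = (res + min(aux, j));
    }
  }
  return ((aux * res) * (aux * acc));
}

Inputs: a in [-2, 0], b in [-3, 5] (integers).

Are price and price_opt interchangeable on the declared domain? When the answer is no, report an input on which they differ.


Differences: min/max/abs usage differs, and statement counts differ, and local variable names differ, and arithmetic usage differs, and constant usage differs — yet all 27 inputs agree.
verdict: equivalent


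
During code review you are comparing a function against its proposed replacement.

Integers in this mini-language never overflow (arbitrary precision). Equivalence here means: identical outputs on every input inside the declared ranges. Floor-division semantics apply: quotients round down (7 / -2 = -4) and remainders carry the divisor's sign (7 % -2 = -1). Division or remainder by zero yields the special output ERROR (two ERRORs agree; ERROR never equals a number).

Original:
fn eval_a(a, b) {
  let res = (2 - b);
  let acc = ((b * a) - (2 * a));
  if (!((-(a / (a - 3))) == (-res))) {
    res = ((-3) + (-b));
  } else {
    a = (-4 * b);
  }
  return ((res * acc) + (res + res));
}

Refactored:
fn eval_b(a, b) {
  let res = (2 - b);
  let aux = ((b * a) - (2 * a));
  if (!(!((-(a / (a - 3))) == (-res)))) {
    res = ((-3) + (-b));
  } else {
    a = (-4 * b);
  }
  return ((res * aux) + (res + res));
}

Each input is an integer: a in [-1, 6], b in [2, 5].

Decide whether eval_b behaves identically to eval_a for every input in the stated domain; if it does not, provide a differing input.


Input a=-1, b=2: 0 from eval_a versus -10 from eval_b.
verdict: not equivalent; witness: a=-1, b=2


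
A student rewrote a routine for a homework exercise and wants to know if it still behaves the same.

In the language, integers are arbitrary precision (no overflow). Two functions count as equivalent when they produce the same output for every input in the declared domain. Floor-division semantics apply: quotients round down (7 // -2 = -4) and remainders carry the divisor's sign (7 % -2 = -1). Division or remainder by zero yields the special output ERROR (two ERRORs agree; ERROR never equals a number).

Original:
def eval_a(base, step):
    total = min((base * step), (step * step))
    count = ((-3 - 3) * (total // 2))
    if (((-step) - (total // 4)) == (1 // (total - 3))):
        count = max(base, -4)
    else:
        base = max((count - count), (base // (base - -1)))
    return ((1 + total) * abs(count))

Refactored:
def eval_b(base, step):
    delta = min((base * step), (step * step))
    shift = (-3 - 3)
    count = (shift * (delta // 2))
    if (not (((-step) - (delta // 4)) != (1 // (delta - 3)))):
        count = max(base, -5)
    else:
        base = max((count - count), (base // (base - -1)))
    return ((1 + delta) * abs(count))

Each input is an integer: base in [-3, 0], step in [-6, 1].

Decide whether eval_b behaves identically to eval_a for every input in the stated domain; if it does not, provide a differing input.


The one real change (`-4` became `-5`) has no effect anywhere in the declared ranges.
Tracing base=-2, step=1: eval_a: total = -2; count = 6; (((-step) - (total // 4)) == (1 // (total - 3))) -> false; base = 2; return -6 | eval_b: delta = -2; shift = -6; count = 6; (not (((-step) - (delta // 4)) != (1 // (delta - 3)))) -> false; base = 2; return -6 — matching result -6.
An exhaustive pass over the 32 declared inputs shows identical outputs.
verdict: equivalent


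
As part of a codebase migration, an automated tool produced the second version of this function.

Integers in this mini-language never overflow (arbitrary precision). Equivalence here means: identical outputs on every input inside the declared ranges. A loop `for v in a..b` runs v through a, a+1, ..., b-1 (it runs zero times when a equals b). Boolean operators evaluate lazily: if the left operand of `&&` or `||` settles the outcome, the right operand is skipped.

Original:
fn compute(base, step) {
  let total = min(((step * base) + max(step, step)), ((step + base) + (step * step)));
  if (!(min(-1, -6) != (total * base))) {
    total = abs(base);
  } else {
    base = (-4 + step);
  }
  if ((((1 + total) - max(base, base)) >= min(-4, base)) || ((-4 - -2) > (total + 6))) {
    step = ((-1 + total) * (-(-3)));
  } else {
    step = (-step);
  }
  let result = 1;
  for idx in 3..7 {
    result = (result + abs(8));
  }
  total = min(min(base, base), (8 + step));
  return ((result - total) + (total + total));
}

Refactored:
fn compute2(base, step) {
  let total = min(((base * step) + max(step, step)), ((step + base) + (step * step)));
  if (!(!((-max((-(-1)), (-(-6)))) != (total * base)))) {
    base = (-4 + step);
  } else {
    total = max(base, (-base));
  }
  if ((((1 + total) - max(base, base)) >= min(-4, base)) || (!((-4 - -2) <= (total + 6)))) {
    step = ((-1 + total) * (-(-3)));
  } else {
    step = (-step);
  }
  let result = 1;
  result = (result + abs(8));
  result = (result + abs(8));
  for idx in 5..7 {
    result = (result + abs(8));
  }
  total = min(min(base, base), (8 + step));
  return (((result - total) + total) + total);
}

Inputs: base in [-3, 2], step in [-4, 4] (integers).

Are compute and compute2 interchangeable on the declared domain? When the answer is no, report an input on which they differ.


Side by side, the visible changes include: arithmetic usage differs; loop structure differs; comparison usage differs; constant usage differs; statement counts differ; boolean connective usage differs; min/max/abs usage differs.
One worked example (base=-1, step=3) — compute: total=0, then (!(min(-1, -6) != (total * base))) is false, then base=-1, then ((((1 + total) - max(base, base)) >= min(-4, base)) || ((-4 - -2) > (total + 6))) is true, then step=-3, then result=1, then (idx=3), then result=9, then (idx=4), then result=17, then (idx=5), then result=25, then (idx=6), then result=33, then total=-1, then returns 32; compute2: total=0, then (!(!((-max((-(-1)), (-(-6)))) != (total * base)))) is true, then base=-1, then ((((1 + total) - max(base, base)) >= min(-4, base)) || (!((-4 - -2) <= (total + 6)))) is true, then step=-3, then result=1, then result=9, then result=17, then (idx=5), then result=25, then (idx=6), then result=33, then total=-1, then returns 32; agreement on 32.
Sweeping the whole domain (54 inputs) finds no disagreement.
verdict: equivalent


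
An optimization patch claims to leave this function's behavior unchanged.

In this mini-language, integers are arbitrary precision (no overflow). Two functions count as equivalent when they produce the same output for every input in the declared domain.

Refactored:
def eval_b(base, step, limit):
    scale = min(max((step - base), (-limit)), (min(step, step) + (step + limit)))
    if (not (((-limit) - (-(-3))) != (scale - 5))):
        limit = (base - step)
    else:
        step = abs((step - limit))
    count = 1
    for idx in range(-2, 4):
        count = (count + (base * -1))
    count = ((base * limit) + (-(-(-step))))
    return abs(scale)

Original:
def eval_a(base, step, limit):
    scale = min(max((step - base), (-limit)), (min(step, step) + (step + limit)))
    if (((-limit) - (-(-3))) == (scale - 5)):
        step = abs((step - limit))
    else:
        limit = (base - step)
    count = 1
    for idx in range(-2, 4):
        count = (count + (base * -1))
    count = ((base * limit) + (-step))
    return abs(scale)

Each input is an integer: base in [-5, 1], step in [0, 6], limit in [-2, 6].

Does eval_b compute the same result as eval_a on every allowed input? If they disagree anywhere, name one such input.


Although `(((-limit) - (-(-3))) == (scale - 5))` became `(((-limit) - (-(-3))) != (scale - 5))`, no input in the stated domain can expose it; all 441 inputs agree.
verdict: equivalent


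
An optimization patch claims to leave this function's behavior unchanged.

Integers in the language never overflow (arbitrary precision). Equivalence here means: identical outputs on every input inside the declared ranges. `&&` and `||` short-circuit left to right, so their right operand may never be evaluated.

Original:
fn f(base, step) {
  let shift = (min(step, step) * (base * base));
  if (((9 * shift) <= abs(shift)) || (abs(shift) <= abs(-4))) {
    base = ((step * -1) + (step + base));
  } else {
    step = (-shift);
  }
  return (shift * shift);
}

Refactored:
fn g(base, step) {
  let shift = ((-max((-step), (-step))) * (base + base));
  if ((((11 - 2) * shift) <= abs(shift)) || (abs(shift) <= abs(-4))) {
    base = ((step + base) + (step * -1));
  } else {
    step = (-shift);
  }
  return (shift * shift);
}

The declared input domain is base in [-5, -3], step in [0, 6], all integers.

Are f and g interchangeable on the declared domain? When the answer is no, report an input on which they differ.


Run the pair on base=-5, step=1.
f: shift = 25; (((9 * shift) <= abs(shift)) || (abs(shift) <= abs(-4))) -> false; step = -25; return 625
g: shift = -10; ((((11 - 2) * shift) <= abs(shift)) || (abs(shift) <= abs(-4))) -> true; base = -5; return 100
625 != 100, so the rewrite changes behavior.
verdict: not equivalent; witness: base=-5, step=1
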